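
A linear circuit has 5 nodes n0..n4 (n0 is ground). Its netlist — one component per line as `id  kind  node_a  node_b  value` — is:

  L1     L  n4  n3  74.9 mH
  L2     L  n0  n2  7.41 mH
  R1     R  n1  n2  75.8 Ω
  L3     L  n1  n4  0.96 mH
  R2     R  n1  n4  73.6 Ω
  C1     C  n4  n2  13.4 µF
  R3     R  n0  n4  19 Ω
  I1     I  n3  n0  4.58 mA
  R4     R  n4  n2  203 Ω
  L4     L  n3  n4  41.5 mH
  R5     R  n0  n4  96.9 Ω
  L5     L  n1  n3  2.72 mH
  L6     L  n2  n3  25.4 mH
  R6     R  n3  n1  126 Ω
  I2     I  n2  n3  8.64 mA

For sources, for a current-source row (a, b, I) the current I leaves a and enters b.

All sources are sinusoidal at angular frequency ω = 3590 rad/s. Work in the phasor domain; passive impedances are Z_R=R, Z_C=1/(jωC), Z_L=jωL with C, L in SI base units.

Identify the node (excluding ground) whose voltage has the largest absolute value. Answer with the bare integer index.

Element admittances at ω=3590 rad/s:
  Y(L1) = 0.000-0.003719j S between n4,n3
  Y(L2) = 0.000-0.03759j S between n0,n2
  Y(R1) = 0.01319+0.000j S between n1,n2
  Y(L3) = 0.000-0.2902j S between n1,n4
  Y(R2) = 0.01359+0.000j S between n1,n4
  Y(C1) = 0.000+0.04811j S between n4,n2
  Y(R3) = 0.05263+0.000j S between n0,n4
  I1: injects 0.00458 A into n0 (from n3)
  Y(R4) = 0.004926+0.000j S between n4,n2
  Y(L4) = 0.000-0.006712j S between n3,n4
  Y(R5) = 0.01032+0.000j S between n0,n4
  Y(L5) = 0.000-0.1024j S between n1,n3
  Y(L6) = 0.000-0.01097j S between n2,n3
  Y(R6) = 0.007937+0.000j S between n3,n1
  I2: injects 0.00864 A into n3 (from n2)
Assemble and solve the 4×4 MNA system:
  V(n1)=-0.008362-0.1203j  V(n2)=-0.2062-0.1181j  V(n3)=-0.02321-0.08662j  V(n4)=-0.002230-0.1231j

2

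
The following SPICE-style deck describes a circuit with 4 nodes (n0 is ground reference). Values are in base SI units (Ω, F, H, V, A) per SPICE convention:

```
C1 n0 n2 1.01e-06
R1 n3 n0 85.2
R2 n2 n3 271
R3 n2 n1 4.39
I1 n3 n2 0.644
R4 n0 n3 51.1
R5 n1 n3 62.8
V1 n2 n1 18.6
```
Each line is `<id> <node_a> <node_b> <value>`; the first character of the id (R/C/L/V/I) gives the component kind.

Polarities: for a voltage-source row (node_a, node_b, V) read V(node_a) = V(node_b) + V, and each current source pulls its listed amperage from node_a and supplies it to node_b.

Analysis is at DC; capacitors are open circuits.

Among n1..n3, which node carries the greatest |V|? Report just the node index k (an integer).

Apply KCL at each of the 3 non-ground nodes and solve the resulting linear system.
Node n1: branches {R3, R5, V1} → V_1 = 29.34
Node n2: branches {C1, R2, R3, I1, V1} → V_2 = 47.94
Node n3: branches {R1, R2, I1, R4, R5} → V_3 = 0.000
Source currents: i(V1)=-3.770

2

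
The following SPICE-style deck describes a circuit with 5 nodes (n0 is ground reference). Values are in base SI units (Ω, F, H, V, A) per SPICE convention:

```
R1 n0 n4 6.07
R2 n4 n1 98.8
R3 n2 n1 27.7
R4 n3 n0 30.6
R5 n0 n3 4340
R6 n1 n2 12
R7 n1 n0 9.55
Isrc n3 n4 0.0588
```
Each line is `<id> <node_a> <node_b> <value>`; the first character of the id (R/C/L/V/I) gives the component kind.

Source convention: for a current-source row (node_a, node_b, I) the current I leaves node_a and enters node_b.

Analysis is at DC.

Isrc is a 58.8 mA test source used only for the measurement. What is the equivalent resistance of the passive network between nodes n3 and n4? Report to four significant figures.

Apply KCL at each of the 4 non-ground nodes and solve the resulting linear system.
Node n1: branches {R2, R3, R6, R7} → V_1 = 0.02979
Node n2: branches {R3, R6} → V_2 = 0.02979
Node n3: branches {R4, R5, Isrc} → V_3 = -1.787
Node n4: branches {R1, R2, Isrc} → V_4 = 0.3380

R_eq = 36.13 Ω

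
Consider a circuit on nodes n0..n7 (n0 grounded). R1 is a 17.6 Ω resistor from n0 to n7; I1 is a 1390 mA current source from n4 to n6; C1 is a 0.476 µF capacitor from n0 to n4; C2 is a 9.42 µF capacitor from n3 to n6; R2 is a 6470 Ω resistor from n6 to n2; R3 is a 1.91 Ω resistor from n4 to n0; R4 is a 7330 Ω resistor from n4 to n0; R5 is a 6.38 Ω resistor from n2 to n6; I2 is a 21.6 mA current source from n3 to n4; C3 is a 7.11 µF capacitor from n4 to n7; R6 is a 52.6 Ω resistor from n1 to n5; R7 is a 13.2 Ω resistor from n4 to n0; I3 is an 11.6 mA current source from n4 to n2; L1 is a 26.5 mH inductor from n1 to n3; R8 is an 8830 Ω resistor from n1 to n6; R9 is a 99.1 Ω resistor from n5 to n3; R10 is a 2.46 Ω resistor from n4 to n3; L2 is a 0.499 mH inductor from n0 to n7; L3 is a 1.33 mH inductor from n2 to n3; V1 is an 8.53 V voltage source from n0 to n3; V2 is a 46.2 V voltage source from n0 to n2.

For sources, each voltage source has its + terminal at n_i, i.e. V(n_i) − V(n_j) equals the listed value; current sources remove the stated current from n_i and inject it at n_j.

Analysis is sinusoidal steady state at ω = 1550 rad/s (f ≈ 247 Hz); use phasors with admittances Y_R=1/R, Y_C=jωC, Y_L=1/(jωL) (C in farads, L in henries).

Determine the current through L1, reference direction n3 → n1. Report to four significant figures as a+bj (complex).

Element admittances at ω=1550 rad/s:
  Y(R1) = 0.05682+0.000j S between n0,n7
  I1: injects 1.39 A into n6 (from n4)
  Y(C1) = 0.000+0.0007378j S between n0,n4
  Y(C2) = 0.000+0.01460j S between n3,n6
  Y(R2) = 0.0001546+0.000j S between n6,n2
  Y(R3) = 0.5236+0.000j S between n4,n0
  Y(R4) = 0.0001364+0.000j S between n4,n0
  Y(R5) = 0.1567+0.000j S between n2,n6
  I2: injects 0.0216 A into n4 (from n3)
  Y(C3) = 0.000+0.01102j S between n4,n7
  Y(R6) = 0.01901+0.000j S between n1,n5
  Y(R7) = 0.07576+0.000j S between n4,n0
  I3: injects 0.0116 A into n2 (from n4)
  Y(L1) = 0.000-0.02435j S between n1,n3
  Y(R8) = 0.0001133+0.000j S between n1,n6
  Y(R9) = 0.01009+0.000j S between n5,n3
  Y(R10) = 0.4065+0.000j S between n4,n3
  Y(L2) = 0.000-1.293j S between n0,n7
  Y(L3) = 0.000-0.4851j S between n2,n3
  V1: constraint V(n0)−V(n3) = 8.53
  V2: constraint V(n0)−V(n2) = 46.2
Assemble and solve the 9×9 MNA system:
  V(n1)=-8.575-0.1203j  V(n2)=-46.20+0.000j  V(n3)=-8.530+0.000j  V(n4)=-4.818+0.05677j  V(n5)=-8.560-0.07856j  V(n6)=-37.07+2.654j  V(n7)=0.04132-0.002319j
  i(V1)=-1.445-17.88j  i(V2)=-1.444+17.86j

0.002928-0.001107j A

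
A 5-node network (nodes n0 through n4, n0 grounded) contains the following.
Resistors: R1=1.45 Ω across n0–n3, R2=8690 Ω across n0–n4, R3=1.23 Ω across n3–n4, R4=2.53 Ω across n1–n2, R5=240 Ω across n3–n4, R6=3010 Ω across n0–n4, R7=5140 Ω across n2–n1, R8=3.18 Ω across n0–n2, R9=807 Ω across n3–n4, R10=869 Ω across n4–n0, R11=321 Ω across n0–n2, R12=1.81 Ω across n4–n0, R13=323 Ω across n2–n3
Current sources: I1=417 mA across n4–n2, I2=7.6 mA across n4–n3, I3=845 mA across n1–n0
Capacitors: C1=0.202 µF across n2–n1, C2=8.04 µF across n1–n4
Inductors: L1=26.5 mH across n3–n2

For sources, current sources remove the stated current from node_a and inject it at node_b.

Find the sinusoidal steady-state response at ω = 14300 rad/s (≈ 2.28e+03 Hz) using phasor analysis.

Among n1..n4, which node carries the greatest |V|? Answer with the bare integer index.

1

Element admittances at ω=14300 rad/s:
  Y(R1) = 0.6897+0.000j S between n0,n3
  I1: injects 0.417 A into n2 (from n4)
  Y(R2) = 0.0001151+0.000j S between n0,n4
  Y(R3) = 0.8130+0.000j S between n3,n4
  Y(C1) = 0.000+0.002889j S between n2,n1
  Y(R4) = 0.3953+0.000j S between n1,n2
  Y(L1) = 0.000-0.002639j S between n3,n2
  Y(R5) = 0.004167+0.000j S between n3,n4
  Y(R6) = 0.0003322+0.000j S between n0,n4
  Y(R7) = 0.0001946+0.000j S between n2,n1
  Y(R8) = 0.3145+0.000j S between n0,n2
  Y(R9) = 0.001239+0.000j S between n3,n4
  Y(R10) = 0.001151+0.000j S between n4,n0
  I2: injects 0.0076 A into n3 (from n4)
  Y(R11) = 0.003115+0.000j S between n0,n2
  Y(R12) = 0.5525+0.000j S between n4,n0
  Y(C2) = 0.000+0.1150j S between n1,n4
  Y(R13) = 0.003096+0.000j S between n2,n3
  I3: injects 0.845 A into n0 (from n1)
Assemble and solve the 4×4 MNA system:
  V(n1)=-2.525+1.235j  V(n2)=-0.8186+0.6727j  V(n3)=-0.3387-0.1234j  V(n4)=-0.6342-0.2320j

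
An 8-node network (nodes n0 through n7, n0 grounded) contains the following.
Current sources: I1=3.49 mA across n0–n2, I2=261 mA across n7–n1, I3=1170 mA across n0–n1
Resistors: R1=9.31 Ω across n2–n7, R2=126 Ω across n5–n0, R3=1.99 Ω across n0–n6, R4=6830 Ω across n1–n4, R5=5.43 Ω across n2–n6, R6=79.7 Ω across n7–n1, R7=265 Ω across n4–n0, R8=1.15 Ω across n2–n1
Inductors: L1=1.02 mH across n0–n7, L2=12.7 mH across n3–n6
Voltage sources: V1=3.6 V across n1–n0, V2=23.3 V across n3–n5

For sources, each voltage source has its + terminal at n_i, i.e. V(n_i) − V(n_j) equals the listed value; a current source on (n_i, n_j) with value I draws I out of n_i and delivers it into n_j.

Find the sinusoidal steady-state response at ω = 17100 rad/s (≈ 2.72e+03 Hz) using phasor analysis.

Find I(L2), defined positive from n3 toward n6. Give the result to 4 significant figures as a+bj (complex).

0.04527-0.07715j A

Apply KCL at each of the 7 non-ground nodes and solve the resulting linear system.
Node n1: branches {R4, I2, R6, I3, R8, V1} → V_1 = 3.600+0.000j
Node n2: branches {I1, R1, R5, R8} → V_2 = 2.892+0.01192j
Node n3: branches {L2, V2} → V_3 = 17.60+9.721j
Node n4: branches {R4, R7} → V_4 = 0.1345+0.000j
Node n5: branches {R2, V2} → V_5 = -5.703+9.721j
Node n6: branches {R3, R5, L2} → V_6 = 0.8414-0.1092j
Node n7: branches {R1, L1, I2, R6} → V_7 = 0.6389+0.3160j
Source currents: i(V1)=0.7773+0.01433j, i(V2)=-0.04527+0.07715j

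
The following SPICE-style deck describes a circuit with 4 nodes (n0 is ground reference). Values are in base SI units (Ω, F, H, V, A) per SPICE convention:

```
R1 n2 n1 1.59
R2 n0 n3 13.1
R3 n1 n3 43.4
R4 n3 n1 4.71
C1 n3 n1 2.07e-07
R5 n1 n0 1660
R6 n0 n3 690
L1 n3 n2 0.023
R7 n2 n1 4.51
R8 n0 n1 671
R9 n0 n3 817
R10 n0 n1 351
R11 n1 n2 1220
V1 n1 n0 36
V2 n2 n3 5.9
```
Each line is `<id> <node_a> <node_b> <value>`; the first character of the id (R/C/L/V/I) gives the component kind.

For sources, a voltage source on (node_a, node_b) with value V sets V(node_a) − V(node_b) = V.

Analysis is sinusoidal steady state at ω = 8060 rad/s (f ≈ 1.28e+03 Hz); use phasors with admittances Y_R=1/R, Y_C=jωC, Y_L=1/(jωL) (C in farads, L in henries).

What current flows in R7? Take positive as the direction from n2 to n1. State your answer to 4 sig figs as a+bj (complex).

-0.1882+0.002141j A

MNA unknowns: 3 node voltages V₁..V_3 plus 2 source currents (V1, V2)
R1: Y=0.6289+0.000j on G[2,1]
R2: Y=0.07634+0.000j on G[0,3]
R3: Y=0.02304+0.000j on G[1,3]
R4: Y=0.2123+0.000j on G[3,1]
C1: Y=0.000+0.001668j on G[3,1]
R5: Y=0.0006024+0.000j on G[1,0]
R6: Y=0.001449+0.000j on G[0,3]
L1: Y=0.000-0.005394j on G[3,2]
R7: Y=0.2217+0.000j on G[2,1]
R8: Y=0.001490+0.000j on G[0,1]
R9: Y=0.001224+0.000j on G[0,3]
R10: Y=0.002849+0.000j on G[0,1]
R11: Y=0.0008197+0.000j on G[1,2]
V1: row V1−V0=36, i_V1 at 1,0
V2: row V2−V3=5.9, i_V2 at 2,3
solve → V1=36.00+0.000j, V2=35.15+0.009658j, V3=29.25+0.009658j
aux → i_V1=-2.489-0.0007631j, i_V2=0.7227+0.02360j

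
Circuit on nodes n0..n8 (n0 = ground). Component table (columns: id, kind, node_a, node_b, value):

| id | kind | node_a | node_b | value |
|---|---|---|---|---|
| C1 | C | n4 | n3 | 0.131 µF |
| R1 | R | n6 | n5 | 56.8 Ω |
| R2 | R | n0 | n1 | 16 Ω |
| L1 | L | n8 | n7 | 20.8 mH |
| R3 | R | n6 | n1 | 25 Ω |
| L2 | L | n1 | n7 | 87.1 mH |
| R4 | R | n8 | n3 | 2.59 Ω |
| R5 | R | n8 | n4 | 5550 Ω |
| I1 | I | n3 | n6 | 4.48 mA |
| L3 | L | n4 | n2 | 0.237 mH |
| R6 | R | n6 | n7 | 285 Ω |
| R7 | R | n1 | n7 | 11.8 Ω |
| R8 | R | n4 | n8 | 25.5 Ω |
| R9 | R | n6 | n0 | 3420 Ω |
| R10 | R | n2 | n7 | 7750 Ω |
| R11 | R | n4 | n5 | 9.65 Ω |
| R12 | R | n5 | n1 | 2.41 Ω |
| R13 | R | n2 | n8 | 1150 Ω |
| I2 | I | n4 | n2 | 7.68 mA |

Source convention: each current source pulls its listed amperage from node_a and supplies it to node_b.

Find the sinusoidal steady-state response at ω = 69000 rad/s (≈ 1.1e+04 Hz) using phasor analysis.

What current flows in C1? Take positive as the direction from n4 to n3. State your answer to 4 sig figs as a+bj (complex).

0.0002596+0.001050j A

Apply KCL at each of the 8 non-ground nodes and solve the resulting linear system.
Node n1: branches {R2, R3, L2, R7, R12} → V_1 = -0.0003305+7.698e-09j
Node n2: branches {L3, R10, R13, I2} → V_2 = -0.04949+0.1227j
Node n3: branches {C1, R4, I1} → V_3 = -0.1673+0.02720j
Node n4: branches {C1, R5, L3, R8, R11, I2} → V_4 = -0.05114-0.001512j
Node n5: branches {R1, R11, R12} → V_5 = -0.007820-0.0002922j
Node n6: branches {R1, R3, I1, R6, R9} → V_6 = 0.07065-1.645e-06j
Node n7: branches {L1, L2, R6, R7, R10} → V_7 = 0.002594+0.001437j
Node n8: branches {L1, R4, R5, R8, R13} → V_8 = -0.1563+0.02449j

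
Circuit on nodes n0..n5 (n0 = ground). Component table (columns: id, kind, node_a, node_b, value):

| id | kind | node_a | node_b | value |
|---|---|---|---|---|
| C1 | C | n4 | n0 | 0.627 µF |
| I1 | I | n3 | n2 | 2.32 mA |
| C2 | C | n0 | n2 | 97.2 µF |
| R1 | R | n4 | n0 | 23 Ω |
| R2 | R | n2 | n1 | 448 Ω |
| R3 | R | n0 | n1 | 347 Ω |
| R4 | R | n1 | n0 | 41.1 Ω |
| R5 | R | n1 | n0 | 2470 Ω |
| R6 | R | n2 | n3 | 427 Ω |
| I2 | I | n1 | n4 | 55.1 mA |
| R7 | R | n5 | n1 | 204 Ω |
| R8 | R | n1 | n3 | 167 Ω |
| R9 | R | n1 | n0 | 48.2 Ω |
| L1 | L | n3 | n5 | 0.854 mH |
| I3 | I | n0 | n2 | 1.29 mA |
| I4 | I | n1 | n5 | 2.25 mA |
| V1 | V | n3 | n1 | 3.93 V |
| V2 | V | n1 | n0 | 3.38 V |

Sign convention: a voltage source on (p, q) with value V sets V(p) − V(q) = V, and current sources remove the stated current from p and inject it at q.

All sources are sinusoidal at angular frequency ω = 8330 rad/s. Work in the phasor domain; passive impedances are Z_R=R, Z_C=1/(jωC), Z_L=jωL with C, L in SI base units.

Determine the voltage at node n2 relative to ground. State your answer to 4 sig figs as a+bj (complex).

0.0001973-0.03492j V

MNA unknowns: 5 node voltages V₁..V_5 plus 2 source currents (V1, V2)
C1: Y=0.000+0.005223j on G[4,0]
I1: z[3]−=0.00232, z[2]+=0.00232
C2: Y=0.000+0.8097j on G[0,2]
R1: Y=0.04348+0.000j on G[4,0]
R2: Y=0.002232+0.000j on G[2,1]
R3: Y=0.002882+0.000j on G[0,1]
R4: Y=0.02433+0.000j on G[1,0]
R5: Y=0.0004049+0.000j on G[1,0]
R6: Y=0.002342+0.000j on G[2,3]
I2: z[1]−=0.0551, z[4]+=0.0551
R7: Y=0.004902+0.000j on G[5,1]
R8: Y=0.005988+0.000j on G[1,3]
R9: Y=0.02075+0.000j on G[1,0]
L1: Y=0.000-0.1406j on G[3,5]
I3: z[0]−=0.00129, z[2]+=0.00129
I4: z[1]−=0.00225, z[5]+=0.00225
V1: row V3−V1=3.93, i_V1 at 3,1
V2: row V1−V0=3.38, i_V2 at 1,0
solve → V1=3.380+0.000j, V2=0.0001973-0.03492j, V3=7.310+0.000j, V4=1.249-0.1501j, V5=7.306-0.1209j
aux → i_V1=-0.05997+0.0005108j, i_V2=-0.2456-0.0001597j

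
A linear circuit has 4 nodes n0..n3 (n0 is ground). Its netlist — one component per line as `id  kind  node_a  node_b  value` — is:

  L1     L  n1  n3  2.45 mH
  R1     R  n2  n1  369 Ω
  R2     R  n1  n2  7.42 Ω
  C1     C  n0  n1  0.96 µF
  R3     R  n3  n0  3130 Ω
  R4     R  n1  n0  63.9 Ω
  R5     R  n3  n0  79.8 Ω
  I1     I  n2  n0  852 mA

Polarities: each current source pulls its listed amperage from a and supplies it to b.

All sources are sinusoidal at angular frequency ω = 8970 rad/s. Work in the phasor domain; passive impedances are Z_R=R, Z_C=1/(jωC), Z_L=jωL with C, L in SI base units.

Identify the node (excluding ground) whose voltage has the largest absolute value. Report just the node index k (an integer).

2

Element admittances at ω=8970 rad/s:
  Y(L1) = 0.000-0.04550j S between n1,n3
  Y(R1) = 0.002710+0.000j S between n2,n1
  Y(R2) = 0.1348+0.000j S between n1,n2
  Y(C1) = 0.000+0.008611j S between n0,n1
  Y(R3) = 0.0003195+0.000j S between n3,n0
  Y(R4) = 0.01565+0.000j S between n1,n0
  Y(R5) = 0.01253+0.000j S between n3,n0
  I1: injects 0.852 A into n0 (from n2)
Assemble and solve the 3×3 MNA system:
  V(n1)=-29.84+5.686j  V(n2)=-36.04+5.686j  V(n3)=-26.15+13.07j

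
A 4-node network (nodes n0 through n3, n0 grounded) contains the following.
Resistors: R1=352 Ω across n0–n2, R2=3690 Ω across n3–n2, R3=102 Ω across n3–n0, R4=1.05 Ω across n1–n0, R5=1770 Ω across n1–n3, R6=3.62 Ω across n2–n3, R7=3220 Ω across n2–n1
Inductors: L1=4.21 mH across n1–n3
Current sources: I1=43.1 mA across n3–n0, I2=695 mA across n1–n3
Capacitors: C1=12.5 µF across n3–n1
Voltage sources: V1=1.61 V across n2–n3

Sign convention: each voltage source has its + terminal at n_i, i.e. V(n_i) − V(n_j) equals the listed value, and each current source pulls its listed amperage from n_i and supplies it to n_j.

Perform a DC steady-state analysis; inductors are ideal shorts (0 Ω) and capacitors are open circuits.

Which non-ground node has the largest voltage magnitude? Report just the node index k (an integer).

MNA unknowns: 3 node voltages V₁..V_3 plus 2 source currents (L1, V1)
R1: Y=0.002841 on G[0,2]
R2: Y=0.0002710 on G[3,2]
R3: Y=0.009804 on G[3,0]
R4: Y=0.9524 on G[1,0]
L1: row V1−V3=0, i_L1 at 1,3
R5: Y=0.0005650 on G[1,3]
R6: Y=0.2762 on G[2,3]
R7: Y=0.0003106 on G[2,1]
I1: z[3]−=0.0431, z[0]+=0.0431
C1: Y=0.000 on G[3,1]
I2: z[1]−=0.695, z[3]+=0.695
V1: row V2−V3=1.61, i_V1 at 2,3
solve → V1=-0.04940, V2=1.561, V3=-0.04940
aux → i_L1=-0.6475, i_V1=-0.4501

2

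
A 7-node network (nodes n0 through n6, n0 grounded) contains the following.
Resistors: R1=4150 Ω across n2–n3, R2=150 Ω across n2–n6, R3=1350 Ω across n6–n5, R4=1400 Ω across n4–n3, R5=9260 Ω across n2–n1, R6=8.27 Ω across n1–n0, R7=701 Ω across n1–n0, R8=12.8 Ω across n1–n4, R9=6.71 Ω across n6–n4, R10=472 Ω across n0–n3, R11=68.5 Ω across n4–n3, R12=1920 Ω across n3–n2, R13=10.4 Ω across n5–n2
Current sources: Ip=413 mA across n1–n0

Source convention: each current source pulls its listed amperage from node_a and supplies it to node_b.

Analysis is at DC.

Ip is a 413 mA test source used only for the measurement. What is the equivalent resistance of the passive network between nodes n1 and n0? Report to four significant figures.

MNA unknowns: 6 node voltages V₁..V_6
R1: Y=0.0002410 on G[2,3]
R2: Y=0.006667 on G[2,6]
R3: Y=0.0007407 on G[6,5]
R4: Y=0.0007143 on G[4,3]
R5: Y=0.0001080 on G[2,1]
R6: Y=0.1209 on G[1,0]
R7: Y=0.001427 on G[1,0]
R8: Y=0.07812 on G[1,4]
R9: Y=0.1490 on G[6,4]
R10: Y=0.002119 on G[0,3]
R11: Y=0.01460 on G[4,3]
R12: Y=0.0005208 on G[3,2]
R13: Y=0.09615 on G[5,2]
Ip: z[1]−=0.413, z[0]+=0.413
solve → V1=-3.326, V2=-3.213, V3=-2.869, V4=-3.248, V5=-3.213, V6=-3.247

R_eq = 8.053 Ω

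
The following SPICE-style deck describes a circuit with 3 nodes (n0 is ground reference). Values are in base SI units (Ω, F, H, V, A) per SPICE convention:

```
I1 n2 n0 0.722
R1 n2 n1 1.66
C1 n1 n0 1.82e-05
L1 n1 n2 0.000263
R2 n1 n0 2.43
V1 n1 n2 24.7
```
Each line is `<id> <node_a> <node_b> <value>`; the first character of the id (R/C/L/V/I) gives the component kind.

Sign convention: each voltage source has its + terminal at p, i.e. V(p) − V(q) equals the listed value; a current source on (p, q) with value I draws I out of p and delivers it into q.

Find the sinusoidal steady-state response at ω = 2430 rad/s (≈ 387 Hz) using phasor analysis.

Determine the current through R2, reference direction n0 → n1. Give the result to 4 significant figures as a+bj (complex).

0.7138-0.07671j A

Apply KCL at each of the 2 non-ground nodes and solve the resulting linear system.
Node n1: branches {R1, C1, L1, R2, V1} → V_1 = -1.734+0.1864j
Node n2: branches {I1, R1, L1, V1} → V_2 = -26.43+0.1864j
Source currents: i(V1)=-14.16+38.65j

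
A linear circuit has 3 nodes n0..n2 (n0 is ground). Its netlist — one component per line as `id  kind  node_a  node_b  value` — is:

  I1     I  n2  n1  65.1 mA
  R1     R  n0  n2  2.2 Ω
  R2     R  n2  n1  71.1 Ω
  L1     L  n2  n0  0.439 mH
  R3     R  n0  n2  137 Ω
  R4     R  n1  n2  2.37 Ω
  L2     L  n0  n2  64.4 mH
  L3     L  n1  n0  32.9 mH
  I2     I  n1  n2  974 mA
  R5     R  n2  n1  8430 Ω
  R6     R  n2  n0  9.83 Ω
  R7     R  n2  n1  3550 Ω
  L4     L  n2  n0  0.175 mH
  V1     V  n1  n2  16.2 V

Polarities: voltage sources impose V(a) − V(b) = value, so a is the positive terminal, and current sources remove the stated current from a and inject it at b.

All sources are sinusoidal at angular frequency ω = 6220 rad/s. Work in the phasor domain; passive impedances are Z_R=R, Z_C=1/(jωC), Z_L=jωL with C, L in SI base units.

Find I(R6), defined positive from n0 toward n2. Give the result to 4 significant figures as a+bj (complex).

0.005236-0.002283j A

Apply KCL at each of the 2 non-ground nodes and solve the resulting linear system.
Node n1: branches {I1, R2, R4, L3, I2, R5, R7, V1} → V_1 = 16.15+0.02245j
Node n2: branches {I1, R1, R2, L1, R3, R4, L2, I2, R5, R6, R7, L4, V1} → V_2 = -0.05147+0.02245j
Source currents: i(V1)=-7.979+0.07891j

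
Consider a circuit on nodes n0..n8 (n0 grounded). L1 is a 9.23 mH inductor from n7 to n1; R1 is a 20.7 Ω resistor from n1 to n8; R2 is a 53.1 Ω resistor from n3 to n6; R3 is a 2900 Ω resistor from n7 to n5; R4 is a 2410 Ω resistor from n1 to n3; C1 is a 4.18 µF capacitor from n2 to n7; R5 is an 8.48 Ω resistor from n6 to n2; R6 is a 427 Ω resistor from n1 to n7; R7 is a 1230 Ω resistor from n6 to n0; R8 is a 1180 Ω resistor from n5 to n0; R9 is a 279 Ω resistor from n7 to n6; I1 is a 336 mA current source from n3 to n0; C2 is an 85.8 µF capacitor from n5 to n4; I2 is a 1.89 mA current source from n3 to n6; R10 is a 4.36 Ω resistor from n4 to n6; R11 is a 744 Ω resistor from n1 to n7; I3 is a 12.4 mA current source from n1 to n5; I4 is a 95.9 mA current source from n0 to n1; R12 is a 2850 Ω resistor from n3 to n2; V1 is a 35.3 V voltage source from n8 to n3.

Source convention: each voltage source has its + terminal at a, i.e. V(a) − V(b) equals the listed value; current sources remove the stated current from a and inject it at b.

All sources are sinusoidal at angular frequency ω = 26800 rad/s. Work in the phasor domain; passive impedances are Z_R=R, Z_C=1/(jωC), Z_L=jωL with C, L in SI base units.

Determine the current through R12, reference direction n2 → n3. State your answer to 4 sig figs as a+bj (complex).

0.006395-0.001079j A

MNA unknowns: 8 node voltages V₁..V_8 plus 1 source current (V1)
L1: Y=0.000-0.004043j on G[7,1]
R1: Y=0.04831+0.000j on G[1,8]
R2: Y=0.01883+0.000j on G[3,6]
R3: Y=0.0003448+0.000j on G[7,5]
R4: Y=0.0004149+0.000j on G[1,3]
C1: Y=0.000+0.1120j on G[2,7]
R5: Y=0.1179+0.000j on G[6,2]
R6: Y=0.002342+0.000j on G[1,7]
R7: Y=0.0008130+0.000j on G[6,0]
R8: Y=0.0008475+0.000j on G[5,0]
R9: Y=0.003584+0.000j on G[7,6]
I1: z[3]−=0.336, z[0]+=0.336
C2: Y=0.000+2.299j on G[5,4]
I2: z[3]−=0.00189, z[6]+=0.00189
R10: Y=0.2294+0.000j on G[4,6]
R11: Y=0.001344+0.000j on G[1,7]
I3: z[1]−=0.0124, z[5]+=0.0124
I4: z[0]−=0.0959, z[1]+=0.0959
R12: Y=0.0003509+0.000j on G[3,2]
V1: row V8−V3=35.3, i_V1 at 8,3
solve → V1=-127.5+3.772j, V2=-144.3-0.3604j, V3=-162.5+2.713j, V4=-144.3+0.02914j, V5=-144.3-0.02939j, V6=-144.9+0.03063j, V7=-144.7-1.096j, V8=-127.2+2.713j
aux → i_V1=-0.01412+0.05116j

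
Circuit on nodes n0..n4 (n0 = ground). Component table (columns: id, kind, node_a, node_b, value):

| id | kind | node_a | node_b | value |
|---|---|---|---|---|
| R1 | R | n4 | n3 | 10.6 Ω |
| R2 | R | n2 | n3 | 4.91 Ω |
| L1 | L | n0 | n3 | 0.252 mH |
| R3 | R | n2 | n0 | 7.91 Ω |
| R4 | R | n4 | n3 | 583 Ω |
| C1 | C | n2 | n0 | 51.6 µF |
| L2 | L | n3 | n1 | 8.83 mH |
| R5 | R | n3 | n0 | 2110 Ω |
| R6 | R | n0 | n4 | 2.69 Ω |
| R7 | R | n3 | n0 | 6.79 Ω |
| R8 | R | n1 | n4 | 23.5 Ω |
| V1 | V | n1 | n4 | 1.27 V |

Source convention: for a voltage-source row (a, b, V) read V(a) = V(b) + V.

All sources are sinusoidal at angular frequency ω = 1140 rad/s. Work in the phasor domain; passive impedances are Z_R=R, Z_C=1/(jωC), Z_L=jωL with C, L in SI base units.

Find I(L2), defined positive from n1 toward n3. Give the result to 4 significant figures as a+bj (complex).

MNA unknowns: 4 node voltages V₁..V_4 plus 1 source current (V1)
R1: Y=0.09434+0.000j on G[4,3]
R2: Y=0.2037+0.000j on G[2,3]
L1: Y=0.000-3.481j on G[0,3]
R3: Y=0.1264+0.000j on G[2,0]
R4: Y=0.001715+0.000j on G[4,3]
C1: Y=0.000+0.05882j on G[2,0]
L2: Y=0.000-0.09934j on G[3,1]
R5: Y=0.0004739+0.000j on G[3,0]
R6: Y=0.3717+0.000j on G[0,4]
R7: Y=0.1473+0.000j on G[3,0]
R8: Y=0.04255+0.000j on G[1,4]
V1: row V1−V4=1.27, i_V1 at 1,4
solve → V1=1.222+0.2544j, V2=0.01683-0.0009674j, V3=0.02756+0.003293j, V4=-0.04767+0.2544j
aux → i_V1=-0.07899+0.1187j

0.02495-0.1187j A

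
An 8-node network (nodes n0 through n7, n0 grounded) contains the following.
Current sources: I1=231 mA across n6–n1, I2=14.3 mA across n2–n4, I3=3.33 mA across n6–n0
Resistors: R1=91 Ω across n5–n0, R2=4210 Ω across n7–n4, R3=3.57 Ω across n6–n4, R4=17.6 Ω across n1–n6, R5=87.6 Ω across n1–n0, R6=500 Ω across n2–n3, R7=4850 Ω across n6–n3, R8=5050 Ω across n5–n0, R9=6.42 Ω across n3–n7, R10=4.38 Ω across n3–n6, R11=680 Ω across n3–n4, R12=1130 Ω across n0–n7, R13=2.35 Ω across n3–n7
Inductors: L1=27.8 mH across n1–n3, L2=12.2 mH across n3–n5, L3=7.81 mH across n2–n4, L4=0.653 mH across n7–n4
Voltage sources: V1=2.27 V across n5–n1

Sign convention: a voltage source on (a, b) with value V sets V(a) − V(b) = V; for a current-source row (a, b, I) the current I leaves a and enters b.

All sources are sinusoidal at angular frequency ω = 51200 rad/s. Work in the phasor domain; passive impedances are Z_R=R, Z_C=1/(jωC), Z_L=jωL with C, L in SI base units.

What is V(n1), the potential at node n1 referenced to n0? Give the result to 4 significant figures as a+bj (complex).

Element admittances at ω=51200 rad/s:
  I1: injects 0.231 A into n1 (from n6)
  Y(R1) = 0.01099+0.000j S between n5,n0
  Y(R2) = 0.0002375+0.000j S between n7,n4
  I2: injects 0.0143 A into n4 (from n2)
  Y(R3) = 0.2801+0.000j S between n6,n4
  Y(R4) = 0.05682+0.000j S between n1,n6
  Y(R5) = 0.01142+0.000j S between n1,n0
  Y(R6) = 0.002000+0.000j S between n2,n3
  Y(R7) = 0.0002062+0.000j S between n6,n3
  Y(R8) = 0.0001980+0.000j S between n5,n0
  Y(L1) = 0.000-0.0007026j S between n1,n3
  Y(L2) = 0.000-0.001601j S between n3,n5
  Y(R9) = 0.1558+0.000j S between n3,n7
  Y(R10) = 0.2283+0.000j S between n3,n6
  Y(L3) = 0.000-0.002501j S between n2,n4
  Y(L4) = 0.000-0.02991j S between n7,n4
  Y(R11) = 0.001471+0.000j S between n3,n4
  I3: injects 0.00333 A into n0 (from n6)
  Y(R12) = 0.0008850+0.000j S between n0,n7
  Y(R13) = 0.4255+0.000j S between n3,n7
  V1: constraint V(n5)−V(n1) = 2.27
Assemble and solve the 8×8 MNA system:
  V(n1)=-1.072+0.01143j  V(n2)=-7.833-3.715j  V(n3)=-5.093-0.2933j  V(n4)=-5.096-0.1890j  V(n5)=1.198+0.01143j  V(n6)=-5.105-0.2110j  V(n7)=-5.079-0.2919j
  i(V1)=-0.01389+0.009943j

-1.072+0.01143j V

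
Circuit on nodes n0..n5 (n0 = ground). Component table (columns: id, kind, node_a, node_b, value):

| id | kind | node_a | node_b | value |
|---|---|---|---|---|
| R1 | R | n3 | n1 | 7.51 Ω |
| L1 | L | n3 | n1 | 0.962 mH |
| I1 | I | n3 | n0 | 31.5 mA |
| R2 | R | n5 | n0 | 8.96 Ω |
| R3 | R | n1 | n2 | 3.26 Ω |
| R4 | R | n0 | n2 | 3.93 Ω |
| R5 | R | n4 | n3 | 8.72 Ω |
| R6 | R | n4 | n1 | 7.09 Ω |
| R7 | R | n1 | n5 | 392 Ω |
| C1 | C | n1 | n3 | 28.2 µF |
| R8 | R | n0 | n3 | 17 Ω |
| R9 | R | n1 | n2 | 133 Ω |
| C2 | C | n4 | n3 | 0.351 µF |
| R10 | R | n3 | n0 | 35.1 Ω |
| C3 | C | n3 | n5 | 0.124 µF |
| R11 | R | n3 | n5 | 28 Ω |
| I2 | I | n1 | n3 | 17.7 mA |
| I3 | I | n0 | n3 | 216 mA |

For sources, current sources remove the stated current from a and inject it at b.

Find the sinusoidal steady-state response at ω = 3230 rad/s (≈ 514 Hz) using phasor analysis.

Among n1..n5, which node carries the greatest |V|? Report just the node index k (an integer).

3

MNA unknowns: 5 node voltages V₁..V_5
R1: Y=0.1332+0.000j on G[3,1]
L1: Y=0.000-0.3218j on G[3,1]
I1: z[3]−=0.0315, z[0]+=0.0315
R2: Y=0.1116+0.000j on G[5,0]
R3: Y=0.3067+0.000j on G[1,2]
R4: Y=0.2545+0.000j on G[0,2]
R5: Y=0.1147+0.000j on G[4,3]
R6: Y=0.1410+0.000j on G[4,1]
R7: Y=0.002551+0.000j on G[1,5]
C1: Y=0.000+0.09109j on G[1,3]
R8: Y=0.05882+0.000j on G[0,3]
R9: Y=0.007519+0.000j on G[1,2]
C2: Y=0.000+0.001134j on G[4,3]
R10: Y=0.02849+0.000j on G[3,0]
C3: Y=0.000+0.0004005j on G[3,5]
R11: Y=0.03571+0.000j on G[3,5]
I2: z[1]−=0.0177, z[3]+=0.0177
I3: z[0]−=0.216, z[3]+=0.216
solve → V1=0.6045-0.1025j, V2=0.3340-0.05664j, V3=0.8637+0.1265j, V4=0.7202+0.0008480j, V5=0.2159+0.03014j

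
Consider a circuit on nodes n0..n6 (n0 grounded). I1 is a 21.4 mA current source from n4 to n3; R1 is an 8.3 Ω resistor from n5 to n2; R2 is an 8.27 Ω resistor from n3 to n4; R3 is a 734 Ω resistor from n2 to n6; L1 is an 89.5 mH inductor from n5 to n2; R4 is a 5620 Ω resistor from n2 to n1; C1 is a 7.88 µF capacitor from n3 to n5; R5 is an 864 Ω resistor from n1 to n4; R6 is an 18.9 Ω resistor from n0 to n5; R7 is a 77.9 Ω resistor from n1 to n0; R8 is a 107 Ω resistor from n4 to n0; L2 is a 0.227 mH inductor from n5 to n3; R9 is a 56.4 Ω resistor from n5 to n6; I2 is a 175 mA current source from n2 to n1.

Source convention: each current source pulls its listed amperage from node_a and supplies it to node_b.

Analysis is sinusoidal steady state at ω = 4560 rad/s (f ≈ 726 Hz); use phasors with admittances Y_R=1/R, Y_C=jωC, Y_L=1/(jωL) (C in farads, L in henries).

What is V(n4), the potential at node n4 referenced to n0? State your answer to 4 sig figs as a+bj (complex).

Apply KCL at each of the 6 non-ground nodes and solve the resulting linear system.
Node n1: branches {R4, R5, R7, I2} → V_1 = 12.10+0.002236j
Node n2: branches {R1, R3, L1, R4, I2} → V_2 = -3.931-0.03471j
Node n3: branches {I1, R2, C1, L2} → V_3 = -2.517+0.03553j
Node n4: branches {I1, R2, R5, R8} → V_4 = -2.372+0.03271j
Node n5: branches {R1, L1, C1, R6, L2, R9} → V_5 = -2.518-0.006321j
Node n6: branches {R3, R9} → V_6 = -2.619-0.008346j

-2.372+0.03271j V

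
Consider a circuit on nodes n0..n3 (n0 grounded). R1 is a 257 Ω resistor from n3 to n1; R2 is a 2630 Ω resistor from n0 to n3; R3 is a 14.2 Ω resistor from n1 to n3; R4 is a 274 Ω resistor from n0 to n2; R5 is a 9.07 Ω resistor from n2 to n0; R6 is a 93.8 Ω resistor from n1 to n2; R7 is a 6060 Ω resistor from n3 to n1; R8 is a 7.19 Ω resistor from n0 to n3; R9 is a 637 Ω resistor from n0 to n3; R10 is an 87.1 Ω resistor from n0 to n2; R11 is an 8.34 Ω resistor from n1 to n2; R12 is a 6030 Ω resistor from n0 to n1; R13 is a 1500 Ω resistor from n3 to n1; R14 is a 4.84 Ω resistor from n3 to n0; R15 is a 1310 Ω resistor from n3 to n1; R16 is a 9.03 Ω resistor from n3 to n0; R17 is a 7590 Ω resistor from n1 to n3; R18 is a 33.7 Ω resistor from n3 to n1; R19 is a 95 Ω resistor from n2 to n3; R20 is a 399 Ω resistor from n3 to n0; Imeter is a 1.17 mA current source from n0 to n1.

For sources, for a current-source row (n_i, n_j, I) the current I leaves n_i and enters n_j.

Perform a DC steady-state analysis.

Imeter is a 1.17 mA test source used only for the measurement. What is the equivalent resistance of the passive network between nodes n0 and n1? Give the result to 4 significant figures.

Element admittances at DC:
  Y(R1) = 0.003891 S between n3,n1
  Y(R2) = 0.0003802 S between n0,n3
  Y(R3) = 0.07042 S between n1,n3
  Y(R4) = 0.003650 S between n0,n2
  Y(R5) = 0.1103 S between n2,n0
  Y(R6) = 0.01066 S between n1,n2
  Y(R7) = 0.0001650 S between n3,n1
  Y(R8) = 0.1391 S between n0,n3
  Y(R9) = 0.001570 S between n0,n3
  Y(R10) = 0.01148 S between n0,n2
  Y(R11) = 0.1199 S between n1,n2
  Y(R12) = 0.0001658 S between n0,n1
  Y(R13) = 0.0006667 S between n3,n1
  Y(R14) = 0.2066 S between n3,n0
  Y(R15) = 0.0007634 S between n3,n1
  Y(R16) = 0.1107 S between n3,n0
  Y(R17) = 0.0001318 S between n1,n3
  Y(R18) = 0.02967 S between n3,n1
  Y(R19) = 0.01053 S between n2,n3
  Y(R20) = 0.002506 S between n3,n0
  Imeter: injects 0.00117 A into n1 (from n0)
Assemble and solve the 3×3 MNA system:
  V(n1)=0.007740  V(n2)=0.003851  V(n3)=0.001488

R_eq = 6.616 Ω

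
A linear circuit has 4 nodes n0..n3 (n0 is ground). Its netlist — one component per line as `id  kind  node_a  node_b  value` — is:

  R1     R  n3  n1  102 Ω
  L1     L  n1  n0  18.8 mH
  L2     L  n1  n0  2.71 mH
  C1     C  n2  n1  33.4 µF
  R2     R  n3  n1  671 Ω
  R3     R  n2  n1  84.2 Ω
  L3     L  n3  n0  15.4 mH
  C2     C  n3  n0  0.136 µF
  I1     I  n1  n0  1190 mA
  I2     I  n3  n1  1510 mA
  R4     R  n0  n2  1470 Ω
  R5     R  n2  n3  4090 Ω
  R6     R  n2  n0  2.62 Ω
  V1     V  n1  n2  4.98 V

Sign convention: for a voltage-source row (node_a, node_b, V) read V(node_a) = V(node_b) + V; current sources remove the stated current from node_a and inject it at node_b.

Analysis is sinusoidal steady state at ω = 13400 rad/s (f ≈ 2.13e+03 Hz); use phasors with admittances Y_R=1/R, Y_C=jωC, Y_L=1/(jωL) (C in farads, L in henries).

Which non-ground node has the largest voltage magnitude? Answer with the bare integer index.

Element admittances at ω=13400 rad/s:
  Y(R1) = 0.009804+0.000j S between n3,n1
  Y(L1) = 0.000-0.003970j S between n1,n0
  Y(L2) = 0.000-0.02754j S between n1,n0
  Y(C1) = 0.000+0.4476j S between n2,n1
  Y(R2) = 0.001490+0.000j S between n3,n1
  Y(R3) = 0.01188+0.000j S between n2,n1
  Y(L3) = 0.000-0.004846j S between n3,n0
  Y(C2) = 0.000+0.001822j S between n3,n0
  I1: injects 1.19 A into n0 (from n1)
  I2: injects 1.51 A into n1 (from n3)
  Y(R4) = 0.0006803+0.000j S between n0,n2
  Y(R5) = 0.0002445+0.000j S between n2,n3
  Y(R6) = 0.3817+0.000j S between n2,n0
  V1: constraint V(n1)−V(n2) = 4.98
Assemble and solve the 4×4 MNA system:
  V(n1)=2.187-0.7712j  V(n2)=-2.793-0.7712j  V(n3)=-120.3-32.30j
  i(V1)=-1.098-2.516j

3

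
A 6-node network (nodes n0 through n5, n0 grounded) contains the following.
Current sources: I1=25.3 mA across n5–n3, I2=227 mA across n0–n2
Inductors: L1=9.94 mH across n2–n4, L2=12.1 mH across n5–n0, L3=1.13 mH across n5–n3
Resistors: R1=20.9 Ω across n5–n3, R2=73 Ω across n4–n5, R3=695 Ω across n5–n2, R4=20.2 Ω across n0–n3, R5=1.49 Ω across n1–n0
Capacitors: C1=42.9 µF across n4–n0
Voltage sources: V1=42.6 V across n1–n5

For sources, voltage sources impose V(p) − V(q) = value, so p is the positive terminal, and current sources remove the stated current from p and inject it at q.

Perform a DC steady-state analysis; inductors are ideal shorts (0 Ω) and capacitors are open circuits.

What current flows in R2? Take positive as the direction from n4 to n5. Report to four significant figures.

Apply KCL at each of the 5 non-ground nodes and solve the resulting linear system.
Node n1: branches {R5, V1} → V_1 = 42.60
Node n2: branches {L1, R3, I2} → V_2 = 15.00
Node n3: branches {I1, R1, R4, L3} → V_3 = 0.000
Node n4: branches {L1, R2, C1} → V_4 = 15.00
Node n5: branches {I1, L2, R1, R2, R3, L3, V1} → V_5 = 0.000
Source currents: i(L1)=0.2054, i(L2)=-28.36, i(L3)=-0.02530, i(V1)=-28.59

0.2054 A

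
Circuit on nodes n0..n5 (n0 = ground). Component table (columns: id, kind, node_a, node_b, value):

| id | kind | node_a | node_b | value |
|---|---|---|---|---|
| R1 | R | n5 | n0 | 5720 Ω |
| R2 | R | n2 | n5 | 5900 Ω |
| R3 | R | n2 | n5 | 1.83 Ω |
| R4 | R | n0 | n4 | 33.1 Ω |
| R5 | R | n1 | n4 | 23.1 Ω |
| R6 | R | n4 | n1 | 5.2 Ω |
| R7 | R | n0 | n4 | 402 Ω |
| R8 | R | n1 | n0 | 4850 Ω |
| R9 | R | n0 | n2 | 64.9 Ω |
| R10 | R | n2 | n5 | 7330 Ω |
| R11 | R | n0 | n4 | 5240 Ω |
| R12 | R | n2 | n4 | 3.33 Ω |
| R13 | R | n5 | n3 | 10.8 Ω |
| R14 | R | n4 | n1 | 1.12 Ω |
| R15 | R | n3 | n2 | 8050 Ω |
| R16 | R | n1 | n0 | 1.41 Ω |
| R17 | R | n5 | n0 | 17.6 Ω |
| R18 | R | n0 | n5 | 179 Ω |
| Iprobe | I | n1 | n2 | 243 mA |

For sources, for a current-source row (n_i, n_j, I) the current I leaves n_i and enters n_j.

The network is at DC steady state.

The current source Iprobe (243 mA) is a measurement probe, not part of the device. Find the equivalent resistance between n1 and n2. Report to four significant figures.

MNA unknowns: 5 node voltages V₁..V_5
R1: Y=0.0001748 on G[5,0]
R2: Y=0.0001695 on G[2,5]
R3: Y=0.5464 on G[2,5]
R4: Y=0.03021 on G[0,4]
R5: Y=0.04329 on G[1,4]
R6: Y=0.1923 on G[4,1]
R7: Y=0.002488 on G[0,4]
R8: Y=0.0002062 on G[1,0]
R9: Y=0.01541 on G[0,2]
R10: Y=0.0001364 on G[2,5]
R11: Y=0.0001908 on G[0,4]
R12: Y=0.3003 on G[2,4]
R13: Y=0.09259 on G[5,3]
R14: Y=0.8929 on G[4,1]
R15: Y=0.0001242 on G[3,2]
R16: Y=0.7092 on G[1,0]
R17: Y=0.05682 on G[5,0]
R18: Y=0.005587 on G[0,5]
Iprobe: z[1]−=0.243, z[2]+=0.243
solve → V1=-0.07734, V2=0.7256, V3=0.6512, V4=0.08937, V5=0.6511

R_eq = 3.304 Ω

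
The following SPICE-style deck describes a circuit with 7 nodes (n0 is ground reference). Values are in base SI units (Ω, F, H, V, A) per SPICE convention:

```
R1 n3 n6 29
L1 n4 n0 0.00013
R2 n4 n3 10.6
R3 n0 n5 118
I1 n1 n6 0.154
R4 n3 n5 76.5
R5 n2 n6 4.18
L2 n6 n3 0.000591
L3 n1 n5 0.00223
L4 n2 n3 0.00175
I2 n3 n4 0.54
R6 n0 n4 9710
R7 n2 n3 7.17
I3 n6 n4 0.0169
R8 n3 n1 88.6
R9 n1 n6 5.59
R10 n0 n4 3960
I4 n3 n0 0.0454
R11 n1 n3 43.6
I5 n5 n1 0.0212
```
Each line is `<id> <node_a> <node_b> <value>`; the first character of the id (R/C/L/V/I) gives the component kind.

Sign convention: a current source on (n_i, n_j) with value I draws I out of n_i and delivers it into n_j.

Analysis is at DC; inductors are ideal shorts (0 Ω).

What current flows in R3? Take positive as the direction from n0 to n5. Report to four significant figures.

0.05311 A

Apply KCL at each of the 6 non-ground nodes and solve the resulting linear system.
Node n1: branches {I1, L3, R8, R9, R11, I5} → V_1 = -6.267
Node n2: branches {R5, L4, R7} → V_2 = -5.821
Node n3: branches {R1, R2, R4, L2, L4, I2, R7, R8, I4, R11} → V_3 = -5.821
Node n4: branches {L1, R2, I2, R6, I3, R10} → V_4 = 0.000
Node n5: branches {R3, R4, L3, I5} → V_5 = -6.267
Node n6: branches {R1, I1, R5, L2, I3, R9} → V_6 = -5.821
Source currents: i(L1)=0.007714, i(L2)=0.05731, i(L3)=-0.03774, i(L4)=0.000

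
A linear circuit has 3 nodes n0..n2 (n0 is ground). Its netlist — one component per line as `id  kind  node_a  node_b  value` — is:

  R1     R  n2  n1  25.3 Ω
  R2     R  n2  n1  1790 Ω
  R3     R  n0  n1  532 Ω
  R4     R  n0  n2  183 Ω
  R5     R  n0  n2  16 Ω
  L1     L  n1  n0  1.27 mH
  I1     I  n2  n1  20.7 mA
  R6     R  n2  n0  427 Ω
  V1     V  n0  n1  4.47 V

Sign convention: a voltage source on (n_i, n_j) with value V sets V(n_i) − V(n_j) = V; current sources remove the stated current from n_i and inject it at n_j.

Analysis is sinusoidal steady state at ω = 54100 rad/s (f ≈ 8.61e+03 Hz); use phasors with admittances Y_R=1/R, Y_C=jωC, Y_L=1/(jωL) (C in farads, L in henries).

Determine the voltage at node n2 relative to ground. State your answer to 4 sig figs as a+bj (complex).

Apply KCL at each of the 2 non-ground nodes and solve the resulting linear system.
Node n1: branches {R1, R2, R3, L1, I1, V1} → V_1 = -4.470+0.000j
Node n2: branches {R1, R2, R4, R5, I1, R6} → V_2 = -1.811+0.000j
Source currents: i(V1)=-0.1357+0.06506j

-1.811+0.000j V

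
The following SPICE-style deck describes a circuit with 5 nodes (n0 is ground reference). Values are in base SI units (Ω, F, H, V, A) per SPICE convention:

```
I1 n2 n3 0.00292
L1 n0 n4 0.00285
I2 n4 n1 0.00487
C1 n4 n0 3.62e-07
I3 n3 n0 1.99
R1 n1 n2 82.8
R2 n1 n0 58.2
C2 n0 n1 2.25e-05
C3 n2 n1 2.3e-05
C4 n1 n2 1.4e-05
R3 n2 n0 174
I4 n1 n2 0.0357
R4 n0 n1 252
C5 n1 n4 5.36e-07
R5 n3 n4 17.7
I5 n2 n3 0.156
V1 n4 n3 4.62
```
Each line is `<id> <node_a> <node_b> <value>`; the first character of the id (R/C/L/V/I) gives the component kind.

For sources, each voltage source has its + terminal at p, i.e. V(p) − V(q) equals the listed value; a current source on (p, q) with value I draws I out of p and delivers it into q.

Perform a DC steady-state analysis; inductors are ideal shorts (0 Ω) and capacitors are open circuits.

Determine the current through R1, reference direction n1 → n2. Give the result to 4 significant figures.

0.06571 A

Element admittances at DC:
  I1: injects 0.00292 A into n3 (from n2)
  L1: short n0↔n4 (DC inductor)
  I2: injects 0.00487 A into n1 (from n4)
  Y(C1) = 0.000 S between n4,n0
  I3: injects 1.99 A into n0 (from n3)
  Y(R1) = 0.01208 S between n1,n2
  Y(R2) = 0.01718 S between n1,n0
  Y(C2) = 0.000 S between n0,n1
  Y(C3) = 0.000 S between n2,n1
  Y(C4) = 0.000 S between n1,n2
  Y(R3) = 0.005747 S between n2,n0
  I4: injects 0.0357 A into n2 (from n1)
  Y(R4) = 0.003968 S between n0,n1
  Y(C5) = 0.000 S between n1,n4
  Y(R5) = 0.05650 S between n3,n4
  I5: injects 0.156 A into n3 (from n2)
  V1: constraint V(n4)−V(n3) = 4.62
Assemble and solve the 6×6 MNA system:
  V(n1)=-4.565  V(n2)=-10.01  V(n3)=-4.620  V(n4)=0.000
  i(L1)=1.836  i(V1)=1.570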